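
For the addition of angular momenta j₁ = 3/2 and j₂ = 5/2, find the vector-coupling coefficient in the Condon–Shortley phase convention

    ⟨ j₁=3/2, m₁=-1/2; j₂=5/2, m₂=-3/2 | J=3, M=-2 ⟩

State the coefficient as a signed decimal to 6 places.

triangle: 1!*2!*4!/8! = 48/40320
(j±m)!: 1!*2!*1!*4!*1!*5! = 5760
prefactor² = (2J+1)*Δ*N² = 48
  k=0: +1/(0!*1!*2!*1!*0!*3!) = 1/12
  k=1: −1/(1!*0!*1!*0!*1!*4!) = -1/24
Σ = 1/24  ⇒  CG² = 48*1/24² = 1/12
CG = +√(1/12) = +0.288675

+0.288675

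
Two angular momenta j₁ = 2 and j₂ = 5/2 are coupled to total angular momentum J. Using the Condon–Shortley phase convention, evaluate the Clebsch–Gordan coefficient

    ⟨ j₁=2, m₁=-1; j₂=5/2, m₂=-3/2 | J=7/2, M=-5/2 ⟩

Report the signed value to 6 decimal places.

triangle: 1!·3!·4!/9! = 144/362880
(j±m)!: 1!·3!·1!·4!·1!·6! = 103680
prefactor² = (2J+1)·Δ·N² = 2304/7
  k=0: +1/(0!·1!·3!·1!·0!·3!) = 1/36
  k=1: −1/(1!·0!·2!·0!·1!·4!) = -1/48
Σ = 1/144  ⇒  CG² = 2304/7·1/144² = 1/63
CG = +√(1/63) = +0.125988

+√(1/63) ≈ +0.125988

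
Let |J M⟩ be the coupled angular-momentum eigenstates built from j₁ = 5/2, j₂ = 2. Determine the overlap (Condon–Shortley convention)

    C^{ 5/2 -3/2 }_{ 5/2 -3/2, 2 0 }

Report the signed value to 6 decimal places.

−√(1/70) ≈ -0.119523

j₁+j₂−J=2  J+j₁−j₂=3  J−j₁+j₂=2  j₁+j₂+J+1=8
(j₁±m₁, j₂±m₂, J±M) = (1,4,2,2,1,4)
P² = 288/35
sum k=1..2:
  [1] −1/6 = -1/6
  [2] +1/8 = 1/8
S = -1/24
C² = P²·S² = 1/70 ; C = -0.119523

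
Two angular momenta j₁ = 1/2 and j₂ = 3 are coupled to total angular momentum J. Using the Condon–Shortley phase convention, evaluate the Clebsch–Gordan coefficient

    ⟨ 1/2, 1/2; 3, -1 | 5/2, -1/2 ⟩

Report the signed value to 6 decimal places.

+√(4/7) ≈ +0.755929

j₁+j₂−J=1  J+j₁−j₂=0  J−j₁+j₂=5  j₁+j₂+J+1=7
(j₁±m₁, j₂±m₂, J±M) = (1,0,2,4,2,3)
P² = 576/7
sum k=0..0:
  [0] +1/12 = 1/12
S = 1/12
C² = P²·S² = 4/7 ; C = +0.755929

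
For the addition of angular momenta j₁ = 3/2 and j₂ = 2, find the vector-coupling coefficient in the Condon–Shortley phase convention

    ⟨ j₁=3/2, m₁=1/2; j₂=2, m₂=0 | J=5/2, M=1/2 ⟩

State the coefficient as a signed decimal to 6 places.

+√(3/35) ≈ +0.292770

√[6·1!2!3!/7! · 2!1!2!2!3!2!] = √(48/35)
  +(−1)^0/∏(0,1,1,2,1,1)! = 1/2  (running 1/2)
  +(−1)^1/∏(1,0,0,1,2,2)! = -1/4  (running 1/4)
⟨..|..⟩ = √(48/35)·(1/4) = +0.292770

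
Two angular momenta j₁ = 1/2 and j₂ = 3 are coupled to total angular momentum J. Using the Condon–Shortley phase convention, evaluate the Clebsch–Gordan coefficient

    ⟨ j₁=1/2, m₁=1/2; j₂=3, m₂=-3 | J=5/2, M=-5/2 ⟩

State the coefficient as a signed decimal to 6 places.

j₁+j₂−J=1  J+j₁−j₂=0  J−j₁+j₂=5  j₁+j₂+J+1=7
(j₁±m₁, j₂±m₂, J±M) = (1,0,0,6,0,5)
P² = 86400/7
sum k=0..0:
  [0] +1/120 = 1/120
S = 1/120
C² = P²·S² = 6/7 ; C = +0.925820

+√(6/7) ≈ +0.925820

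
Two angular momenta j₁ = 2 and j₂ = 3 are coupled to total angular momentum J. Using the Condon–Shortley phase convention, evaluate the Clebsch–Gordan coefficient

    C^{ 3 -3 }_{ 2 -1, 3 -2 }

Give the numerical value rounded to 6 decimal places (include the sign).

j₁+j₂−J=2  J+j₁−j₂=2  J−j₁+j₂=4  j₁+j₂+J+1=9
(j₁±m₁, j₂±m₂, J±M) = (1,3,1,5,0,6)
P² = 960
sum k=1..1:
  [1] −1/48 = -1/48
S = -1/48
C² = P²·S² = 5/12 ; C = -0.645497

-0.645497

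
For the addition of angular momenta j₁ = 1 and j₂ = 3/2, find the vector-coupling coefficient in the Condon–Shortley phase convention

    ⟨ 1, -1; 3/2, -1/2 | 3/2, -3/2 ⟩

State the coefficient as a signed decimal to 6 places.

−√(2/5) = -0.632456

√[4·1!1!2!/5! · 0!2!1!2!0!3!] = √(8/5)
  +(−1)^1/∏(1,0,1,0,0,2)! = -1/2  (running -1/2)
⟨..|..⟩ = √(8/5)·(-1/2) = -0.632456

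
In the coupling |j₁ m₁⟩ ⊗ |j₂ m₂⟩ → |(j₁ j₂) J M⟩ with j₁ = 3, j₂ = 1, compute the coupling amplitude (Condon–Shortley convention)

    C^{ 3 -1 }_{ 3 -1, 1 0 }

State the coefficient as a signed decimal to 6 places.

-0.288675

j₁+j₂−J=1  J+j₁−j₂=5  J−j₁+j₂=1  j₁+j₂+J+1=8
(j₁±m₁, j₂±m₂, J±M) = (2,4,1,1,2,4)
P² = 48
sum k=0..1:
  [0] +1/24 = 1/24
  [1] −1/12 = -1/12
S = -1/24
C² = P²·S² = 1/12 ; C = -0.288675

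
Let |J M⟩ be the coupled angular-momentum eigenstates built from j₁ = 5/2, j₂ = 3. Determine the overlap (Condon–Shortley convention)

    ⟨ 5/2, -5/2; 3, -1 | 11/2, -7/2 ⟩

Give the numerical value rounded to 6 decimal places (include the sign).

j₁+j₂−J=0  J+j₁−j₂=5  J−j₁+j₂=6  j₁+j₂+J+1=12
(j₁±m₁, j₂±m₂, J±M) = (0,5,2,4,2,9)
P² = 99532800/11
sum k=0..0:
  [0] +1/5760 = 1/5760
S = 1/5760
C² = P²·S² = 3/11 ; C = +0.522233

+0.522233  (= +√(3/11))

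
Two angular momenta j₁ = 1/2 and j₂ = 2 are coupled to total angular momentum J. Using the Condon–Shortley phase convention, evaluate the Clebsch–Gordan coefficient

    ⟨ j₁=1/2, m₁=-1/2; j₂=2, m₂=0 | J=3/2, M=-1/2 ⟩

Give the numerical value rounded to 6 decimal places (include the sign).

−√(2/5) = -0.632456

√[4·1!0!3!/5! · 0!1!2!2!1!2!] = √(8/5)
  +(−1)^1/∏(1,0,0,1,0,2)! = -1/2  (running -1/2)
⟨..|..⟩ = √(8/5)·(-1/2) = -0.632456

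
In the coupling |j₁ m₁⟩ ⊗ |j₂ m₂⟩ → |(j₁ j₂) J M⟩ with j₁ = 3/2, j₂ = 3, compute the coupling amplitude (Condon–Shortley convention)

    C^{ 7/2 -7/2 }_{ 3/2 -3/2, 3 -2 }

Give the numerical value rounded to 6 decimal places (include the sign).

-0.577350

triangle: 1!×2!×5!/9! = 240/362880
(j±m)!: 0!×3!×1!×5!×0!×7! = 3628800
prefactor² = (2J+1)×Δ×N² = 19200
  k=1: −1/(1!×0!×2!×0!×0!×5!) = -1/240
Σ = -1/240  ⇒  CG² = 19200×(-1/240)² = 1/3
CG = −√(1/3) = -0.577350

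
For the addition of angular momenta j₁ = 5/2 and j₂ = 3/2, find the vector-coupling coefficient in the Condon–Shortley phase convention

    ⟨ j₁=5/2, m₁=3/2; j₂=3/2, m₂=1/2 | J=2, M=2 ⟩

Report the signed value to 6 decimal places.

triangle: 2!×3!×1!/7! = 12/5040
(j±m)!: 4!×1!×2!×1!×4!×0! = 1152
prefactor² = (2J+1)×Δ×N² = 96/7
  k=1: −1/(1!×1!×0!×1!×3!×0!) = -1/6
Σ = -1/6  ⇒  CG² = 96/7×(-1/6)² = 8/21
CG = −√(8/21) = -0.617213

-0.617213  (= −√(8/21))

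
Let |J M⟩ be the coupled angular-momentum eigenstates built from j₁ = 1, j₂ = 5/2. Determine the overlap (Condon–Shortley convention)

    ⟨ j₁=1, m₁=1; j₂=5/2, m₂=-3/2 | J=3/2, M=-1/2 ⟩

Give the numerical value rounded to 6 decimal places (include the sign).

+√(2/5) ≈ +0.632456

√[4·2!0!3!/6! · 2!0!1!4!1!2!] = √(32/5)
  +(−1)^0/∏(0,2,0,1,0,2)! = 1/4  (running 1/4)
⟨..|..⟩ = √(32/5)·(1/4) = +0.632456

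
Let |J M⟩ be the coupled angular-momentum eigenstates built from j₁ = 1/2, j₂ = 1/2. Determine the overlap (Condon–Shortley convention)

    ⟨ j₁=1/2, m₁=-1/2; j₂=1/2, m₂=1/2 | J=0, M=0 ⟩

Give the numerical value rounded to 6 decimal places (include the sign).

√[1·1!0!0!/2! · 0!1!1!0!0!0!] = √(1/2)
  +(−1)^1/∏(1,0,0,0,0,0)! = -1  (running -1)
⟨..|..⟩ = √(1/2)·(-1) = -0.707107

−√(1/2) ≈ -0.707107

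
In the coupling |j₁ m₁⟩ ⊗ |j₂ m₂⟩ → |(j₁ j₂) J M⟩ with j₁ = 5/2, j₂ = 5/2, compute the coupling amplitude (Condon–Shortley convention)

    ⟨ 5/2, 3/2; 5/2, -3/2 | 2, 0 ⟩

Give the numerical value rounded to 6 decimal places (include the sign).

triangle: 3!×2!×2!/8! = 24/40320
(j±m)!: 4!×1!×1!×4!×2!×2! = 2304
prefactor² = (2J+1)×Δ×N² = 48/7
  k=0: +1/(0!×3!×1!×1!×1!×1!) = 1/6
  k=1: −1/(1!×2!×0!×0!×2!×2!) = -1/8
Σ = 1/24  ⇒  CG² = 48/7×1/24² = 1/84
CG = +√(1/84) = +0.109109

+0.109109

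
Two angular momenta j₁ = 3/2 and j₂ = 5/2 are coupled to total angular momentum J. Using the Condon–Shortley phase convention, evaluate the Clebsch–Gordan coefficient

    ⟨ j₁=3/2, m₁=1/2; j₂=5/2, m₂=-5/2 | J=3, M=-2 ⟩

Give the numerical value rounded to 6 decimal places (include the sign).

j₁+j₂−J=1  J+j₁−j₂=2  J−j₁+j₂=4  j₁+j₂+J+1=8
(j₁±m₁, j₂±m₂, J±M) = (2,1,0,5,1,5)
P² = 240
sum k=0..0:
  [0] +1/24 = 1/24
S = 1/24
C² = P²·S² = 5/12 ; C = +0.645497

+√(5/12) ≈ +0.645497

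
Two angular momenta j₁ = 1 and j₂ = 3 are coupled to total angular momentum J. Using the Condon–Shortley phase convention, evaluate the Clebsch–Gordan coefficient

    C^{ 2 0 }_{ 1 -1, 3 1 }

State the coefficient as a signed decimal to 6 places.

√[5·2!0!4!/7! · 0!2!4!2!2!2!] = √(128/7)
  +(−1)^2/∏(2,0,0,2,0,2)! = 1/8  (running 1/8)
⟨..|..⟩ = √(128/7)·(1/8) = +0.534522

+√(2/7) = +0.534522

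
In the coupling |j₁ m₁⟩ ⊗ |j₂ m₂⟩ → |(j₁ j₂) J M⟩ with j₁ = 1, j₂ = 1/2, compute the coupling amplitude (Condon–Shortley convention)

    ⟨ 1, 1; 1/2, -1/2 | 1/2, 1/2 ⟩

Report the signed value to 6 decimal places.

+0.816497

triangle: 1!·1!·0!/3! = 1/6
(j±m)!: 2!·0!·0!·1!·1!·0! = 2
prefactor² = (2J+1)·Δ·N² = 2/3
  k=0: +1/(0!·1!·0!·0!·1!·0!) = 1
Σ = 1  ⇒  CG² = 2/3·1² = 2/3
CG = +√(2/3) = +0.816497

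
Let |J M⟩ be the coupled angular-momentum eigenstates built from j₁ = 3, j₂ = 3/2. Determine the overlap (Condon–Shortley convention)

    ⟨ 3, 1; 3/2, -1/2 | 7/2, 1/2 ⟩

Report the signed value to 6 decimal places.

+√(2/7) ≈ +0.534522

j₁+j₂−J=1  J+j₁−j₂=5  J−j₁+j₂=2  j₁+j₂+J+1=9
(j₁±m₁, j₂±m₂, J±M) = (4,2,1,2,4,3)
P² = 512/7
sum k=0..1:
  [0] +1/12 = 1/12
  [1] −1/48 = -1/48
S = 1/16
C² = P²·S² = 2/7 ; C = +0.534522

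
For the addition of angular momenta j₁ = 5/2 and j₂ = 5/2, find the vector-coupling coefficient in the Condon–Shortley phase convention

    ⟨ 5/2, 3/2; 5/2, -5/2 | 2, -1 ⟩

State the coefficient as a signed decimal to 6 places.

j₁+j₂−J=3  J+j₁−j₂=2  J−j₁+j₂=2  j₁+j₂+J+1=8
(j₁±m₁, j₂±m₂, J±M) = (4,1,0,5,1,3)
P² = 360/7
sum k=0..0:
  [0] +1/12 = 1/12
S = 1/12
C² = P²·S² = 5/14 ; C = +0.597614

+√(5/14) = +0.597614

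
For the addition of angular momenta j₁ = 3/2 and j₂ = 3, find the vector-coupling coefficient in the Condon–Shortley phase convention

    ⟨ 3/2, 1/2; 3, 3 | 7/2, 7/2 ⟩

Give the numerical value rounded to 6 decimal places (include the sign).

−√(2/3) ≈ -0.816497

j₁+j₂−J=1  J+j₁−j₂=2  J−j₁+j₂=5  j₁+j₂+J+1=9
(j₁±m₁, j₂±m₂, J±M) = (2,1,6,0,7,0)
P² = 38400
sum k=1..1:
  [1] −1/240 = -1/240
S = -1/240
C² = P²·S² = 2/3 ; C = -0.816497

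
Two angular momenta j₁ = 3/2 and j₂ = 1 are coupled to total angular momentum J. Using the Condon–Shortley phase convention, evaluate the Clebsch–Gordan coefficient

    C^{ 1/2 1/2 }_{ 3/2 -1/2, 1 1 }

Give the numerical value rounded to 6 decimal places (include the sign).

+√(1/6) = +0.408248

j₁+j₂−J=2  J+j₁−j₂=1  J−j₁+j₂=0  j₁+j₂+J+1=4
(j₁±m₁, j₂±m₂, J±M) = (1,2,2,0,1,0)
P² = 2/3
sum k=2..2:
  [2] +1/2 = 1/2
S = 1/2
C² = P²·S² = 1/6 ; C = +0.408248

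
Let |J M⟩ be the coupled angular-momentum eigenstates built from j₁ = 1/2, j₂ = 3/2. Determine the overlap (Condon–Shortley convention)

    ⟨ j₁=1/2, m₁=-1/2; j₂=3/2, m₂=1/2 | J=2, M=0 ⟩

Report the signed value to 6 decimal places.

+√(1/2) = +0.707107

√[5·0!1!3!/5! · 0!1!2!1!2!2!] = √(2)
  +(−1)^0/∏(0,0,1,2,0,1)! = 1/2  (running 1/2)
⟨..|..⟩ = √(2)·(1/2) = +0.707107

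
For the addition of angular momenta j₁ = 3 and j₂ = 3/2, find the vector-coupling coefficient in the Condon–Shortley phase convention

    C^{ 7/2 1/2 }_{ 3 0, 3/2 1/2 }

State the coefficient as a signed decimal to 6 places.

−√(2/21) = -0.308607

√[8·1!5!2!/9! · 3!3!2!1!4!3!] = √(384/7)
  +(−1)^0/∏(0,1,3,2,2,0)! = 1/24  (running 1/24)
  +(−1)^1/∏(1,0,2,1,3,1)! = -1/12  (running -1/24)
⟨..|..⟩ = √(384/7)·(-1/24) = -0.308607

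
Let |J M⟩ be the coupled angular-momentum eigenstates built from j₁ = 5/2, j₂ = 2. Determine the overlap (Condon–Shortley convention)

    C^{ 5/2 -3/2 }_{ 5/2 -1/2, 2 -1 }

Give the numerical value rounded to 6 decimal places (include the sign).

−√(6/35) = -0.414039

√[6·2!3!2!/8! · 2!3!1!3!1!4!] = √(216/35)
  +(−1)^0/∏(0,2,3,1,0,1)! = 1/12  (running 1/12)
  +(−1)^1/∏(1,1,2,0,1,2)! = -1/4  (running -1/6)
⟨..|..⟩ = √(216/35)·(-1/6) = -0.414039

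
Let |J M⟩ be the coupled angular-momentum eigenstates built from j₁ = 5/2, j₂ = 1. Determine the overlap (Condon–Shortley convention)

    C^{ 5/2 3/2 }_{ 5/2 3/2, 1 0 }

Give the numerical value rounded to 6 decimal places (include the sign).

+0.507093

j₁+j₂−J=1  J+j₁−j₂=4  J−j₁+j₂=1  j₁+j₂+J+1=7
(j₁±m₁, j₂±m₂, J±M) = (4,1,1,1,4,1)
P² = 576/35
sum k=0..1:
  [0] +1/6 = 1/6
  [1] −1/24 = -1/24
S = 1/8
C² = P²·S² = 9/35 ; C = +0.507093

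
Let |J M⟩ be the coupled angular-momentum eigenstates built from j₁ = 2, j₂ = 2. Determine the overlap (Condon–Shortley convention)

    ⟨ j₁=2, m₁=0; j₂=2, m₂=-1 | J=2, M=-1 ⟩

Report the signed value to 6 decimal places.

triangle: 2!*2!*2!/7! = 8/5040
(j±m)!: 2!*2!*1!*3!*1!*3! = 144
prefactor² = (2J+1)*Δ*N² = 8/7
  k=0: +1/(0!*2!*2!*1!*0!*1!) = 1/4
  k=1: −1/(1!*1!*1!*0!*1!*2!) = -1/2
Σ = -1/4  ⇒  CG² = 8/7*(-1/4)² = 1/14
CG = −√(1/14) = -0.267261

-0.267261  (= −√(1/14))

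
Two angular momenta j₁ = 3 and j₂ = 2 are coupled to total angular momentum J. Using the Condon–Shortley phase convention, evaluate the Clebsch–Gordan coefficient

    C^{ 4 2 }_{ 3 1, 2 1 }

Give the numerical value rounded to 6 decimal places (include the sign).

−√(1/28) ≈ -0.188982

√[9·1!5!3!/10! · 4!2!3!1!6!2!] = √(5184/7)
  +(−1)^0/∏(0,1,2,3,3,0)! = 1/72  (running 1/72)
  +(−1)^1/∏(1,0,1,2,4,1)! = -1/48  (running -1/144)
⟨..|..⟩ = √(5184/7)·(-1/144) = -0.188982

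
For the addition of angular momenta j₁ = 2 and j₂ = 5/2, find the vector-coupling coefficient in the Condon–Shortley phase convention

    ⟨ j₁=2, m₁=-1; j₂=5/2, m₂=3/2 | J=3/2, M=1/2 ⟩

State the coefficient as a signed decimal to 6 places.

triangle: 3!·1!·2!/7! = 12/5040
(j±m)!: 1!·3!·4!·1!·2!·1! = 288
prefactor² = (2J+1)·Δ·N² = 96/35
  k=2: +1/(2!·1!·1!·2!·0!·0!) = 1/4
  k=3: −1/(3!·0!·0!·1!·1!·1!) = -1/6
Σ = 1/12  ⇒  CG² = 96/35·1/12² = 2/105
CG = +√(2/105) = +0.138013

+0.138013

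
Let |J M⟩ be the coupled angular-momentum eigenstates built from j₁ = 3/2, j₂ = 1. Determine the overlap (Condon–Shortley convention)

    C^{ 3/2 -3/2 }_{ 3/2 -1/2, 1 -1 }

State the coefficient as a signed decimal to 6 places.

j₁+j₂−J=1  J+j₁−j₂=2  J−j₁+j₂=1  j₁+j₂+J+1=5
(j₁±m₁, j₂±m₂, J±M) = (1,2,0,2,0,3)
P² = 8/5
sum k=0..0:
  [0] +1/2 = 1/2
S = 1/2
C² = P²·S² = 2/5 ; C = +0.632456

+√(2/5) ≈ +0.632456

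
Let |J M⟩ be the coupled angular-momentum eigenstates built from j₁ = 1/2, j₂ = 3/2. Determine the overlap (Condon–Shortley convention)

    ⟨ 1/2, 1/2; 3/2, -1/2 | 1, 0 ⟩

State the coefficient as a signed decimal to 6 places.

triangle: 1!*0!*2!/4! = 2/24
(j±m)!: 1!*0!*1!*2!*1!*1! = 2
prefactor² = (2J+1)*Δ*N² = 1/2
  k=0: +1/(0!*1!*0!*1!*0!*1!) = 1
Σ = 1  ⇒  CG² = 1/2*1² = 1/2
CG = +√(1/2) = +0.707107

+0.707107  (= +√(1/2))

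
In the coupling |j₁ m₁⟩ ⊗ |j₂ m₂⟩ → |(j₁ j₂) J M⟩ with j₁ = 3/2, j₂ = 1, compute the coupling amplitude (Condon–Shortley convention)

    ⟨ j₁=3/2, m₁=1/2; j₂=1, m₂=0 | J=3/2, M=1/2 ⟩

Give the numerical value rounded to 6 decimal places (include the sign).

triangle: 1!·2!·1!/5! = 2/120
(j±m)!: 2!·1!·1!·1!·2!·1! = 4
prefactor² = (2J+1)·Δ·N² = 4/15
  k=0: +1/(0!·1!·1!·1!·1!·0!) = 1
  k=1: −1/(1!·0!·0!·0!·2!·1!) = -1/2
Σ = 1/2  ⇒  CG² = 4/15·1/2² = 1/15
CG = +√(1/15) = +0.258199

+√(1/15) ≈ +0.258199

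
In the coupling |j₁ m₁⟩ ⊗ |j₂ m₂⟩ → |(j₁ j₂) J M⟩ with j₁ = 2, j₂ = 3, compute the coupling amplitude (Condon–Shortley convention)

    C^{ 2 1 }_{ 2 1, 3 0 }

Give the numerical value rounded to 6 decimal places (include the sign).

j₁+j₂−J=3  J+j₁−j₂=1  J−j₁+j₂=3  j₁+j₂+J+1=8
(j₁±m₁, j₂±m₂, J±M) = (3,1,3,3,3,1)
P² = 81/14
sum k=0..1:
  [0] +1/36 = 1/36
  [1] −1/4 = -1/4
S = -2/9
C² = P²·S² = 2/7 ; C = -0.534522

-0.534522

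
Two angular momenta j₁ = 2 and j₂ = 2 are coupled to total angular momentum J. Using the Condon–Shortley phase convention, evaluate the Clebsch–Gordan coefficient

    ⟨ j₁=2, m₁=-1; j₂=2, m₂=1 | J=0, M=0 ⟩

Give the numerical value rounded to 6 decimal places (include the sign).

triangle: 4!·0!·0!/5! = 24/120
(j±m)!: 1!·3!·3!·1!·0!·0! = 36
prefactor² = (2J+1)·Δ·N² = 36/5
  k=3: −1/(3!·1!·0!·0!·0!·0!) = -1/6
Σ = -1/6  ⇒  CG² = 36/5·(-1/6)² = 1/5
CG = −√(1/5) = -0.447214

−√(1/5) = -0.447214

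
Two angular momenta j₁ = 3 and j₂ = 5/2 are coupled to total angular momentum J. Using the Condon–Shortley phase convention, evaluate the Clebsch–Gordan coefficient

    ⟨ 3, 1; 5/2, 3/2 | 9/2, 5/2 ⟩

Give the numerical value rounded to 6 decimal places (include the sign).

-0.317821

j₁+j₂−J=1  J+j₁−j₂=5  J−j₁+j₂=4  j₁+j₂+J+1=11
(j₁±m₁, j₂±m₂, J±M) = (4,2,4,1,7,2)
P² = 92160/11
sum k=0..1:
  [0] +1/288 = 1/288
  [1] −1/144 = -1/144
S = -1/288
C² = P²·S² = 10/99 ; C = -0.317821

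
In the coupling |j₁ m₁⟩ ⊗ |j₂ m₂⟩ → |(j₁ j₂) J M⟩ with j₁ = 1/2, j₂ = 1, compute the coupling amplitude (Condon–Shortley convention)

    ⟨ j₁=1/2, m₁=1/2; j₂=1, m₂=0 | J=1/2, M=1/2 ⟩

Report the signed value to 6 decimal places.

√[2·1!0!1!/3! · 1!0!1!1!1!0!] = √(1/3)
  +(−1)^0/∏(0,1,0,1,0,0)! = 1  (running 1)
⟨..|..⟩ = √(1/3)·(1) = +0.577350

+√(1/3) ≈ +0.577350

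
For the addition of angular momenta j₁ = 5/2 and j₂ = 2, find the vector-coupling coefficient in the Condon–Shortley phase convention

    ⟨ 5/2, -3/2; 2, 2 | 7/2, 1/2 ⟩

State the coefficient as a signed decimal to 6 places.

√[8·1!4!3!/9! · 1!4!4!0!4!3!] = √(9216/35)
  +(−1)^1/∏(1,0,3,3,1,0)! = -1/36  (running -1/36)
⟨..|..⟩ = √(9216/35)·(-1/36) = -0.450749

−√(64/315) ≈ -0.450749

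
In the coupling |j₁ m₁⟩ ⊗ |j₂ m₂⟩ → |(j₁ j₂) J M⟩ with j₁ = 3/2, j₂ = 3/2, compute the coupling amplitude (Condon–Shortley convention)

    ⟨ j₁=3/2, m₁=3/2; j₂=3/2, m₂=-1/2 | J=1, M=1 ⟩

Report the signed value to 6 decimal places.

+√(3/10) ≈ +0.547723

j₁+j₂−J=2  J+j₁−j₂=1  J−j₁+j₂=1  j₁+j₂+J+1=5
(j₁±m₁, j₂±m₂, J±M) = (3,0,1,2,2,0)
P² = 6/5
sum k=0..0:
  [0] +1/2 = 1/2
S = 1/2
C² = P²·S² = 3/10 ; C = +0.547723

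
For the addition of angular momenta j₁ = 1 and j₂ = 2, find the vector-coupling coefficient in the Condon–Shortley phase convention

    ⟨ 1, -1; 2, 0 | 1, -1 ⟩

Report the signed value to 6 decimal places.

j₁+j₂−J=2  J+j₁−j₂=0  J−j₁+j₂=2  j₁+j₂+J+1=5
(j₁±m₁, j₂±m₂, J±M) = (0,2,2,2,0,2)
P² = 8/5
sum k=2..2:
  [2] +1/4 = 1/4
S = 1/4
C² = P²·S² = 1/10 ; C = +0.316228

+0.316228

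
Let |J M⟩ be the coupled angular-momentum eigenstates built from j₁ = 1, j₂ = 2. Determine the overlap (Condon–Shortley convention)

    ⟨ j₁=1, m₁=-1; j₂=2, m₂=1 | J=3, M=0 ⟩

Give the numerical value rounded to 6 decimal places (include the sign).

+√(1/5) = +0.447214

triangle: 0!*2!*4!/7! = 48/5040
(j±m)!: 0!*2!*3!*1!*3!*3! = 432
prefactor² = (2J+1)*Δ*N² = 144/5
  k=0: +1/(0!*0!*2!*3!*0!*1!) = 1/12
Σ = 1/12  ⇒  CG² = 144/5*1/12² = 1/5
CG = +√(1/5) = +0.447214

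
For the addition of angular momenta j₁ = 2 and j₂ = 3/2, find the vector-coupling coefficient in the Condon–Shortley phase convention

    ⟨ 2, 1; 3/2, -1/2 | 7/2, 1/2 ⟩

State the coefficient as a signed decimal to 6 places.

triangle: 0!×4!×3!/8! = 144/40320
(j±m)!: 3!×1!×1!×2!×4!×3! = 1728
prefactor² = (2J+1)×Δ×N² = 1728/35
  k=0: +1/(0!×0!×1!×1!×3!×2!) = 1/12
Σ = 1/12  ⇒  CG² = 1728/35×1/12² = 12/35
CG = +√(12/35) = +0.585540

+√(12/35) ≈ +0.585540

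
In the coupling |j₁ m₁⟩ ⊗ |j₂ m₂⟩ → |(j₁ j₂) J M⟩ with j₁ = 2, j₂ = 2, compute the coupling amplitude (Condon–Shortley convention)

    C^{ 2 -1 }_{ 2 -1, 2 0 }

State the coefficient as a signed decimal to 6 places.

-0.267261

√[5·2!2!2!/7! · 1!3!2!2!1!3!] = √(8/7)
  +(−1)^1/∏(1,1,2,1,0,1)! = -1/2  (running -1/2)
  +(−1)^2/∏(2,0,1,0,1,2)! = 1/4  (running -1/4)
⟨..|..⟩ = √(8/7)·(-1/4) = -0.267261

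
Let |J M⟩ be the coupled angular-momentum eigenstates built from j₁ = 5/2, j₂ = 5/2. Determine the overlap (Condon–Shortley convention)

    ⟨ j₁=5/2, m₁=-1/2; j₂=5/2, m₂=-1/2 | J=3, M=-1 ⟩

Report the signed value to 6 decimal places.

−√(4/15) = -0.516398

√[7·2!3!3!/9! · 2!3!2!3!2!4!] = √(48/5)
  +(−1)^0/∏(0,2,3,2,0,1)! = 1/24  (running 1/24)
  +(−1)^1/∏(1,1,2,1,1,2)! = -1/4  (running -5/24)
  +(−1)^2/∏(2,0,1,0,2,3)! = 1/24  (running -1/6)
⟨..|..⟩ = √(48/5)·(-1/6) = -0.516398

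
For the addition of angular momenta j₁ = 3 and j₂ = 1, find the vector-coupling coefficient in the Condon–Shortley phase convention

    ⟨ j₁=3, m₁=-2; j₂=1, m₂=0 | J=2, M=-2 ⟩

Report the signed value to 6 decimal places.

√[5·2!4!0!/7! · 1!5!1!1!0!4!] = √(960/7)
  +(−1)^1/∏(1,1,4,0,0,0)! = -1/24  (running -1/24)
⟨..|..⟩ = √(960/7)·(-1/24) = -0.487950

-0.487950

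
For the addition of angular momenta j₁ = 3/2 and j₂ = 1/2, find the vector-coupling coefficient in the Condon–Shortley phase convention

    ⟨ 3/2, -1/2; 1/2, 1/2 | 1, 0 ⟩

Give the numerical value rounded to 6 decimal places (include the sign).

−√(1/2) = -0.707107

√[3·1!2!0!/4! · 1!2!1!0!1!1!] = √(1/2)
  +(−1)^1/∏(1,0,1,0,1,0)! = -1  (running -1)
⟨..|..⟩ = √(1/2)·(-1) = -0.707107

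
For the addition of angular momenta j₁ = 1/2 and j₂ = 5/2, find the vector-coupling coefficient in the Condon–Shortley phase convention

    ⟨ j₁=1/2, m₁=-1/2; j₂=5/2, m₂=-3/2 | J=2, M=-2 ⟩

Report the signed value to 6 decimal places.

triangle: 1!·0!·4!/6! = 24/720
(j±m)!: 0!·1!·1!·4!·0!·4! = 576
prefactor² = (2J+1)·Δ·N² = 96
  k=1: −1/(1!·0!·0!·0!·0!·4!) = -1/24
Σ = -1/24  ⇒  CG² = 96·(-1/24)² = 1/6
CG = −√(1/6) = -0.408248

−√(1/6) ≈ -0.408248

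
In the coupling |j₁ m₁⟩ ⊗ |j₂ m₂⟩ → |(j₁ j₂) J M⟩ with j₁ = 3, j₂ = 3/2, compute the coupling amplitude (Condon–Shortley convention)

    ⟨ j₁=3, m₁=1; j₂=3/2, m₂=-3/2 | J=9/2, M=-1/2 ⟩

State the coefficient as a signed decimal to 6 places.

+0.345033  (= +√(5/42))

√[10·0!6!3!/10! · 4!2!0!3!4!5!] = √(69120/7)
  +(−1)^0/∏(0,0,2,0,4,3)! = 1/288  (running 1/288)
⟨..|..⟩ = √(69120/7)·(1/288) = +0.345033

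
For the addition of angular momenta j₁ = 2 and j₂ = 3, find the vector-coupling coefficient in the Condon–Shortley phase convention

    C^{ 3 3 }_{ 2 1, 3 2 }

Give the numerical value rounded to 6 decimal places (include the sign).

triangle: 2!·2!·4!/9! = 96/362880
(j±m)!: 3!·1!·5!·1!·6!·0! = 518400
prefactor² = (2J+1)·Δ·N² = 960
  k=1: −1/(1!·1!·0!·4!·2!·0!) = -1/48
Σ = -1/48  ⇒  CG² = 960·(-1/48)² = 5/12
CG = −√(5/12) = -0.645497

-0.645497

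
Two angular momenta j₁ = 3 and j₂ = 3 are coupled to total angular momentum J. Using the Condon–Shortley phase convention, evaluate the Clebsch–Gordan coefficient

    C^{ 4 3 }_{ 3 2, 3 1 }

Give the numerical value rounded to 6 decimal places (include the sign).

-0.301511  (= −√(1/11))

√[9·2!4!4!/11! · 5!1!4!2!7!1!] = √(82944/11)
  +(−1)^0/∏(0,2,1,4,3,0)! = 1/288  (running 1/288)
  +(−1)^1/∏(1,1,0,3,4,1)! = -1/144  (running -1/288)
⟨..|..⟩ = √(82944/11)·(-1/288) = -0.301511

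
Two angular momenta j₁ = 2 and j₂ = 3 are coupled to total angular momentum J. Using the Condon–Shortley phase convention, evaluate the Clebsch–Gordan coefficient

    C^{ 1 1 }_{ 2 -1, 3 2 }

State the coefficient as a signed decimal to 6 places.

-0.534522  (= −√(2/7))

triangle: 4!×0!×2!/7! = 48/5040
(j±m)!: 1!×3!×5!×1!×2!×0! = 1440
prefactor² = (2J+1)×Δ×N² = 288/7
  k=3: −1/(3!×1!×0!×2!×0!×0!) = -1/12
Σ = -1/12  ⇒  CG² = 288/7×(-1/12)² = 2/7
CG = −√(2/7) = -0.534522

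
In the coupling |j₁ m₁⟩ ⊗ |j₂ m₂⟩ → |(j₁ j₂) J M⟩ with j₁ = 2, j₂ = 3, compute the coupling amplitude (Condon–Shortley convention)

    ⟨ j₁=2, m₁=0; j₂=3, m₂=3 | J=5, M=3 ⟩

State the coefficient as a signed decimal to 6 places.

+√(2/15) ≈ +0.365148

j₁+j₂−J=0  J+j₁−j₂=4  J−j₁+j₂=6  j₁+j₂+J+1=11
(j₁±m₁, j₂±m₂, J±M) = (2,2,6,0,8,2)
P² = 1105920
sum k=0..0:
  [0] +1/2880 = 1/2880
S = 1/2880
C² = P²·S² = 2/15 ; C = +0.365148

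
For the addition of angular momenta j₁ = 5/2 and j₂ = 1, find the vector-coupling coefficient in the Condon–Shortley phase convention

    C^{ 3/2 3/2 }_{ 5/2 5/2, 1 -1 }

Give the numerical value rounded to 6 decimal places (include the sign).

triangle: 2!×3!×0!/6! = 12/720
(j±m)!: 5!×0!×0!×2!×3!×0! = 1440
prefactor² = (2J+1)×Δ×N² = 96
  k=0: +1/(0!×2!×0!×0!×3!×0!) = 1/12
Σ = 1/12  ⇒  CG² = 96×1/12² = 2/3
CG = +√(2/3) = +0.816497

+√(2/3) ≈ +0.816497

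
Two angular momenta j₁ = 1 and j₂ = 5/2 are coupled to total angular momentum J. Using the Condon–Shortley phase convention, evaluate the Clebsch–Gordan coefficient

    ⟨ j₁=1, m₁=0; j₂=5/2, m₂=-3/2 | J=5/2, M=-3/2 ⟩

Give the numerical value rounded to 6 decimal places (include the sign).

+0.507093

j₁+j₂−J=1  J+j₁−j₂=1  J−j₁+j₂=4  j₁+j₂+J+1=7
(j₁±m₁, j₂±m₂, J±M) = (1,1,1,4,1,4)
P² = 576/35
sum k=0..1:
  [0] +1/6 = 1/6
  [1] −1/24 = -1/24
S = 1/8
C² = P²·S² = 9/35 ; C = +0.507093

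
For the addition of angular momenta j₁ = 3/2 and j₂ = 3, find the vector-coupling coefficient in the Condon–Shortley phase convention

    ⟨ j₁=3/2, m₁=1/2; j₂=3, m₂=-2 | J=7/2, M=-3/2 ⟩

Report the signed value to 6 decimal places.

+√(3/7) ≈ +0.654654

triangle: 1!×2!×5!/9! = 240/362880
(j±m)!: 2!×1!×1!×5!×2!×5! = 57600
prefactor² = (2J+1)×Δ×N² = 6400/21
  k=0: +1/(0!×1!×1!×1!×1!×4!) = 1/24
  k=1: −1/(1!×0!×0!×0!×2!×5!) = -1/240
Σ = 3/80  ⇒  CG² = 6400/21×3/80² = 3/7
CG = +√(3/7) = +0.654654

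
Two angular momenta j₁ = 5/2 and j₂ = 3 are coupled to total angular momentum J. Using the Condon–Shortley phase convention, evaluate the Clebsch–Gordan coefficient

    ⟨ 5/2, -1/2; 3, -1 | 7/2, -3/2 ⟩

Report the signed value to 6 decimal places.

√[8·2!3!4!/10! · 2!3!2!4!2!5!] = √(3072/35)
  +(−1)^0/∏(0,2,3,2,0,2)! = 1/48  (running 1/48)
  +(−1)^1/∏(1,1,2,1,1,3)! = -1/12  (running -1/16)
  +(−1)^2/∏(2,0,1,0,2,4)! = 1/96  (running -5/96)
⟨..|..⟩ = √(3072/35)·(-5/96) = -0.487950

−√(5/21) = -0.487950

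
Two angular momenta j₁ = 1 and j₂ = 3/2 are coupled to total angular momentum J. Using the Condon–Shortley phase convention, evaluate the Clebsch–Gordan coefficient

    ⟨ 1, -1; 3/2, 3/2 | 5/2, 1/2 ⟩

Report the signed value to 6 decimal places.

+√(1/10) ≈ +0.316228

triangle: 0!·2!·3!/6! = 12/720
(j±m)!: 0!·2!·3!·0!·3!·2! = 144
prefactor² = (2J+1)·Δ·N² = 72/5
  k=0: +1/(0!·0!·2!·3!·0!·0!) = 1/12
Σ = 1/12  ⇒  CG² = 72/5·1/12² = 1/10
CG = +√(1/10) = +0.316228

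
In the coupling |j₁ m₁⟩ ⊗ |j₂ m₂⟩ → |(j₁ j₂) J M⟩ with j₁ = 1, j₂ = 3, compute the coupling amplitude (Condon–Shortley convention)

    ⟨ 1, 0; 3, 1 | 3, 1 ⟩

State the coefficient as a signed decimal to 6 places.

triangle: 1!*1!*5!/8! = 120/40320
(j±m)!: 1!*1!*4!*2!*4!*2! = 2304
prefactor² = (2J+1)*Δ*N² = 48
  k=0: +1/(0!*1!*1!*4!*0!*1!) = 1/24
  k=1: −1/(1!*0!*0!*3!*1!*2!) = -1/12
Σ = -1/24  ⇒  CG² = 48*(-1/24)² = 1/12
CG = −√(1/12) = -0.288675

-0.288675  (= −√(1/12))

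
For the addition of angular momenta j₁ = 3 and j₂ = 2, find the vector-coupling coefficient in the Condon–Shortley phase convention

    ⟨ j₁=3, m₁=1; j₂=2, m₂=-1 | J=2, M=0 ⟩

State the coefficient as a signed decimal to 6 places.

-0.377964  (= −√(1/7))

triangle: 3!×3!×1!/8! = 36/40320
(j±m)!: 4!×2!×1!×3!×2!×2! = 1152
prefactor² = (2J+1)×Δ×N² = 36/7
  k=0: +1/(0!×3!×2!×1!×1!×0!) = 1/12
  k=1: −1/(1!×2!×1!×0!×2!×1!) = -1/4
Σ = -1/6  ⇒  CG² = 36/7×(-1/6)² = 1/7
CG = −√(1/7) = -0.377964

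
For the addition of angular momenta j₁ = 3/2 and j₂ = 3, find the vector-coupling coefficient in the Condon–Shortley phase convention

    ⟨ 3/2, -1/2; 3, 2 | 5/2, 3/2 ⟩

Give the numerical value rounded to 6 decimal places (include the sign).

+√(1/14) ≈ +0.267261

j₁+j₂−J=2  J+j₁−j₂=1  J−j₁+j₂=4  j₁+j₂+J+1=8
(j₁±m₁, j₂±m₂, J±M) = (1,2,5,1,4,1)
P² = 288/7
sum k=1..2:
  [1] −1/24 = -1/24
  [2] +1/12 = 1/12
S = 1/24
C² = P²·S² = 1/14 ; C = +0.267261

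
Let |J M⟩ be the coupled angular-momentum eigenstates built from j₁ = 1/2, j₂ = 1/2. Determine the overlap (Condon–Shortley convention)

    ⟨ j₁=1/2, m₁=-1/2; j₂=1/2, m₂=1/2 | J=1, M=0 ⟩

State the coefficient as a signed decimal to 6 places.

+√(1/2) ≈ +0.707107

triangle: 0!×1!×1!/3! = 1/6
(j±m)!: 0!×1!×1!×0!×1!×1! = 1
prefactor² = (2J+1)×Δ×N² = 1/2
  k=0: +1/(0!×0!×1!×1!×0!×0!) = 1
Σ = 1  ⇒  CG² = 1/2×1² = 1/2
CG = +√(1/2) = +0.707107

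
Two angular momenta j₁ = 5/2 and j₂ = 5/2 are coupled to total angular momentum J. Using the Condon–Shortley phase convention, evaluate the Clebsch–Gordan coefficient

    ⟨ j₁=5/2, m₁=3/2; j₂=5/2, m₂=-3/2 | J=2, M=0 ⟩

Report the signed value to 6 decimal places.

+0.109109

j₁+j₂−J=3  J+j₁−j₂=2  J−j₁+j₂=2  j₁+j₂+J+1=8
(j₁±m₁, j₂±m₂, J±M) = (4,1,1,4,2,2)
P² = 48/7
sum k=0..1:
  [0] +1/6 = 1/6
  [1] −1/8 = -1/8
S = 1/24
C² = P²·S² = 1/84 ; C = +0.109109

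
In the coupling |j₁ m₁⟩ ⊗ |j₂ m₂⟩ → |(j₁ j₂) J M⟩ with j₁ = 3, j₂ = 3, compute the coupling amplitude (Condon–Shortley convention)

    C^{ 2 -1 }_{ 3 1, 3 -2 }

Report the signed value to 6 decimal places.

√[5·4!2!2!/9! · 4!2!1!5!1!3!] = √(320/7)
  +(−1)^0/∏(0,4,2,1,0,1)! = 1/48  (running 1/48)
  +(−1)^1/∏(1,3,1,0,1,2)! = -1/12  (running -1/16)
⟨..|..⟩ = √(320/7)·(-1/16) = -0.422577

−√(5/28) = -0.422577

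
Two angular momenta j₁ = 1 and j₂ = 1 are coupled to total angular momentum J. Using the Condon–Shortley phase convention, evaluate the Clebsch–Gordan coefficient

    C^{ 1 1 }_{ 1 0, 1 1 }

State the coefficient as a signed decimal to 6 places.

triangle: 1!×1!×1!/4! = 1/24
(j±m)!: 1!×1!×2!×0!×2!×0! = 4
prefactor² = (2J+1)×Δ×N² = 1/2
  k=1: −1/(1!×0!×0!×1!×1!×0!) = -1
Σ = -1  ⇒  CG² = 1/2×(-1)² = 1/2
CG = −√(1/2) = -0.707107

−√(1/2) = -0.707107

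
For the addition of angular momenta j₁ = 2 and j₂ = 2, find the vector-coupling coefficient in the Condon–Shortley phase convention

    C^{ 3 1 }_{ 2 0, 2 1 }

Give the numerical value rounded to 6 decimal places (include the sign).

j₁+j₂−J=1  J+j₁−j₂=3  J−j₁+j₂=3  j₁+j₂+J+1=8
(j₁±m₁, j₂±m₂, J±M) = (2,2,3,1,4,2)
P² = 36/5
sum k=0..1:
  [0] +1/12 = 1/12
  [1] −1/4 = -1/4
S = -1/6
C² = P²·S² = 1/5 ; C = -0.447214

−√(1/5) = -0.447214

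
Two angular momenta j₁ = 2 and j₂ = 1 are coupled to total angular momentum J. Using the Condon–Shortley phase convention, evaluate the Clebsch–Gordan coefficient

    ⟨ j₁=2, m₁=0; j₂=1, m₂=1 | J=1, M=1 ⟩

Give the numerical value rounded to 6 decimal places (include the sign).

√[3·2!2!0!/5! · 2!2!2!0!2!0!] = √(8/5)
  +(−1)^2/∏(2,0,0,0,2,0)! = 1/4  (running 1/4)
⟨..|..⟩ = √(8/5)·(1/4) = +0.316228

+√(1/10) = +0.316228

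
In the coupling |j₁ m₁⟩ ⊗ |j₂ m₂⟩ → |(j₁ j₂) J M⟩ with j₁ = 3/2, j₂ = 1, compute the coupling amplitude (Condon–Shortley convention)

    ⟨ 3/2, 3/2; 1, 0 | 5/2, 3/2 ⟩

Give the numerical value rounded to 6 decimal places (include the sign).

+0.632456  (= +√(2/5))

triangle: 0!*3!*2!/6! = 12/720
(j±m)!: 3!*0!*1!*1!*4!*1! = 144
prefactor² = (2J+1)*Δ*N² = 72/5
  k=0: +1/(0!*0!*0!*1!*3!*1!) = 1/6
Σ = 1/6  ⇒  CG² = 72/5*1/6² = 2/5
CG = +√(2/5) = +0.632456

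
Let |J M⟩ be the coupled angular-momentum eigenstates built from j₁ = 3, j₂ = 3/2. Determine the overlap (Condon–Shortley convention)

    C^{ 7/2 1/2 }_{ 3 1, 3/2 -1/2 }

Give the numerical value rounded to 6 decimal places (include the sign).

j₁+j₂−J=1  J+j₁−j₂=5  J−j₁+j₂=2  j₁+j₂+J+1=9
(j₁±m₁, j₂±m₂, J±M) = (4,2,1,2,4,3)
P² = 512/7
sum k=0..1:
  [0] +1/12 = 1/12
  [1] −1/48 = -1/48
S = 1/16
C² = P²·S² = 2/7 ; C = +0.534522

+√(2/7) = +0.534522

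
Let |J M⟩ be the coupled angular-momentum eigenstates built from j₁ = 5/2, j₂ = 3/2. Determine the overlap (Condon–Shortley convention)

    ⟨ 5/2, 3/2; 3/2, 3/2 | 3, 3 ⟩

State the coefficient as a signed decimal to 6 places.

−√(3/8) = -0.612372

j₁+j₂−J=1  J+j₁−j₂=4  J−j₁+j₂=2  j₁+j₂+J+1=8
(j₁±m₁, j₂±m₂, J±M) = (4,1,3,0,6,0)
P² = 864
sum k=1..1:
  [1] −1/48 = -1/48
S = -1/48
C² = P²·S² = 3/8 ; C = -0.612372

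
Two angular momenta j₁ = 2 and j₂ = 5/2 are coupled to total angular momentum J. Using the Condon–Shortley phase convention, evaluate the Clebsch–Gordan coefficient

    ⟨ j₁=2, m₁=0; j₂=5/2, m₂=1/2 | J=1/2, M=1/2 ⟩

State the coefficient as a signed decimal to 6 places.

√[2·4!0!1!/6! · 2!2!3!2!1!0!] = √(16/5)
  +(−1)^2/∏(2,2,0,1,0,0)! = 1/4  (running 1/4)
⟨..|..⟩ = √(16/5)·(1/4) = +0.447214

+0.447214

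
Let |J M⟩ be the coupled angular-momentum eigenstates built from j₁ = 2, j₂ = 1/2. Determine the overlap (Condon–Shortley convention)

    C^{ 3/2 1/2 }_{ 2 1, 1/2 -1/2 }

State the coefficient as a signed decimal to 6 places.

+√(3/5) = +0.774597

triangle: 1!*3!*0!/5! = 6/120
(j±m)!: 3!*1!*0!*1!*2!*1! = 12
prefactor² = (2J+1)*Δ*N² = 12/5
  k=0: +1/(0!*1!*1!*0!*2!*0!) = 1/2
Σ = 1/2  ⇒  CG² = 12/5*1/2² = 3/5
CG = +√(3/5) = +0.774597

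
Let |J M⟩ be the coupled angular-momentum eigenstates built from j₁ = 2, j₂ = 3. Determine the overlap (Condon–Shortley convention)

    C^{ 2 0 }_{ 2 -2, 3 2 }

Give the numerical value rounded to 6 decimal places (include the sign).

-0.597614

j₁+j₂−J=3  J+j₁−j₂=1  J−j₁+j₂=3  j₁+j₂+J+1=8
(j₁±m₁, j₂±m₂, J±M) = (0,4,5,1,2,2)
P² = 360/7
sum k=3..3:
  [3] −1/12 = -1/12
S = -1/12
C² = P²·S² = 5/14 ; C = -0.597614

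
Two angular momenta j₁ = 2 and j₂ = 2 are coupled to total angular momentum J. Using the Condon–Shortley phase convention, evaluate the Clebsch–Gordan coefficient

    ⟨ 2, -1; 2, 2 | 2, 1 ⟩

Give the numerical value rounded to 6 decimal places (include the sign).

+√(3/7) ≈ +0.654654

triangle: 2!·2!·2!/7! = 8/5040
(j±m)!: 1!·3!·4!·0!·3!·1! = 864
prefactor² = (2J+1)·Δ·N² = 48/7
  k=2: +1/(2!·0!·1!·2!·1!·0!) = 1/4
Σ = 1/4  ⇒  CG² = 48/7·1/4² = 3/7
CG = +√(3/7) = +0.654654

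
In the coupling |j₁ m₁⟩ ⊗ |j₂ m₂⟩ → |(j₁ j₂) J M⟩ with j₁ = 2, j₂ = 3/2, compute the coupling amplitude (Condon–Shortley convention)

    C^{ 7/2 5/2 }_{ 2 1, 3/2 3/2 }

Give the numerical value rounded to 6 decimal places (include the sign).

+0.755929  (= +√(4/7))

√[8·0!4!3!/8! · 3!1!3!0!6!1!] = √(5184/7)
  +(−1)^0/∏(0,0,1,3,3,0)! = 1/36  (running 1/36)
⟨..|..⟩ = √(5184/7)·(1/36) = +0.755929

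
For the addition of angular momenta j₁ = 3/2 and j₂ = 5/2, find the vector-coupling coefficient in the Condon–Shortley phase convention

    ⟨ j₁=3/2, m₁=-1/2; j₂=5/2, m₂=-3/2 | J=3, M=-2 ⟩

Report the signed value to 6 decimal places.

√[7·1!2!4!/8! · 1!2!1!4!1!5!] = √(48)
  +(−1)^0/∏(0,1,2,1,0,3)! = 1/12  (running 1/12)
  +(−1)^1/∏(1,0,1,0,1,4)! = -1/24  (running 1/24)
⟨..|..⟩ = √(48)·(1/24) = +0.288675

+√(1/12) = +0.288675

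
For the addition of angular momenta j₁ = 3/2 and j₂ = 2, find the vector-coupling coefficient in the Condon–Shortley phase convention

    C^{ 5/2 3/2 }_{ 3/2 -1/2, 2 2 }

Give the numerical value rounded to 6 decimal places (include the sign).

-0.676123

j₁+j₂−J=1  J+j₁−j₂=2  J−j₁+j₂=3  j₁+j₂+J+1=7
(j₁±m₁, j₂±m₂, J±M) = (1,2,4,0,4,1)
P² = 576/35
sum k=1..1:
  [1] −1/6 = -1/6
S = -1/6
C² = P²·S² = 16/35 ; C = -0.676123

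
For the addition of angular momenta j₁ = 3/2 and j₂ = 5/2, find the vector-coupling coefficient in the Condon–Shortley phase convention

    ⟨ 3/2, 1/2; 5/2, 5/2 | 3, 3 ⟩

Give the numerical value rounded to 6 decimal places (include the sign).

√[7·1!2!4!/8! · 2!1!5!0!6!0!] = √(1440)
  +(−1)^1/∏(1,0,0,4,2,0)! = -1/48  (running -1/48)
⟨..|..⟩ = √(1440)·(-1/48) = -0.790569

-0.790569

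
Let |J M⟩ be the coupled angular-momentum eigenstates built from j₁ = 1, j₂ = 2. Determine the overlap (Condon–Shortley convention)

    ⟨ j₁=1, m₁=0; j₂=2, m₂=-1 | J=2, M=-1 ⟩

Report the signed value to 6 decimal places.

+0.408248

√[5·1!1!3!/6! · 1!1!1!3!1!3!] = √(3/2)
  +(−1)^0/∏(0,1,1,1,0,2)! = 1/2  (running 1/2)
  +(−1)^1/∏(1,0,0,0,1,3)! = -1/6  (running 1/3)
⟨..|..⟩ = √(3/2)·(1/3) = +0.408248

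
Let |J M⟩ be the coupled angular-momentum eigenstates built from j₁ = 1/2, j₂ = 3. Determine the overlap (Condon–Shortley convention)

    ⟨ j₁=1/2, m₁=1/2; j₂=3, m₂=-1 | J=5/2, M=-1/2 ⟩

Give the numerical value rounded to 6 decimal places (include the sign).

j₁+j₂−J=1  J+j₁−j₂=0  J−j₁+j₂=5  j₁+j₂+J+1=7
(j₁±m₁, j₂±m₂, J±M) = (1,0,2,4,2,3)
P² = 576/7
sum k=0..0:
  [0] +1/12 = 1/12
S = 1/12
C² = P²·S² = 4/7 ; C = +0.755929

+0.755929  (= +√(4/7))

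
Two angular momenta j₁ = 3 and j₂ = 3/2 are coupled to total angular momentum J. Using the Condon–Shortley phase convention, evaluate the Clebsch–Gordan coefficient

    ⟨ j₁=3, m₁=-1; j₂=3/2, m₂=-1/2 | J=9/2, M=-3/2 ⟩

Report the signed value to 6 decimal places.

√[10·0!6!3!/10! · 2!4!1!2!3!6!] = √(34560/7)
  +(−1)^0/∏(0,0,4,1,2,2)! = 1/96  (running 1/96)
⟨..|..⟩ = √(34560/7)·(1/96) = +0.731925

+√(15/28) = +0.731925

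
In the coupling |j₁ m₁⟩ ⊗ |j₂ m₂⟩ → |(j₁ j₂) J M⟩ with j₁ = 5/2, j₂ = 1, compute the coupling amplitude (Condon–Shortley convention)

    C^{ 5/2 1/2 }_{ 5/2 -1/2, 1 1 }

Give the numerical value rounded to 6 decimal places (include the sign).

√[6·1!4!1!/7! · 2!3!2!0!3!2!] = √(288/35)
  +(−1)^1/∏(1,0,2,1,2,0)! = -1/4  (running -1/4)
⟨..|..⟩ = √(288/35)·(-1/4) = -0.717137

-0.717137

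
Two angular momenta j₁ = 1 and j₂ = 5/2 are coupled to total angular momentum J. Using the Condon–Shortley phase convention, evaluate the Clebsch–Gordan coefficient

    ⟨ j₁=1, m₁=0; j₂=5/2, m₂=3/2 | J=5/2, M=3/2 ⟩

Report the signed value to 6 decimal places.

-0.507093

triangle: 1!*1!*4!/7! = 24/5040
(j±m)!: 1!*1!*4!*1!*4!*1! = 576
prefactor² = (2J+1)*Δ*N² = 576/35
  k=0: +1/(0!*1!*1!*4!*0!*0!) = 1/24
  k=1: −1/(1!*0!*0!*3!*1!*1!) = -1/6
Σ = -1/8  ⇒  CG² = 576/35*(-1/8)² = 9/35
CG = −√(9/35) = -0.507093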